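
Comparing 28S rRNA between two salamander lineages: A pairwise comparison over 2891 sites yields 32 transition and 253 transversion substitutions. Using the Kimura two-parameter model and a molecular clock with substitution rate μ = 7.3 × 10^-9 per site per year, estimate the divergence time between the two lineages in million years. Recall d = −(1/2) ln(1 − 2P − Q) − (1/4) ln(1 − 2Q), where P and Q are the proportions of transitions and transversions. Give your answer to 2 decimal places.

7.27

P = 32/2891 ≈ 0.011069 and Q = 253/2891 ≈ 0.087513.
Under the Kimura two-parameter model, d = −½ ln(1 − 2P − Q) − ¼ ln(1 − 2Q).
1 − 2P − Q = 0.890349, giving −½ ln(0.890349) = 0.058071.
1 − 2Q = 0.824974, giving −¼ ln(0.824974) = 0.048101.
d = 0.058071 + 0.048101 = 0.106172.
Under a molecular clock d = 2μt, so t = d/(2μ) = 0.106172 / (2 × 7.3 × 10^-9) = 7.27 million years.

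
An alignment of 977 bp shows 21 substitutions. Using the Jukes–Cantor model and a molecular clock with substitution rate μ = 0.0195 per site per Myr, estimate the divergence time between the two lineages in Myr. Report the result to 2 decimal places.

p = 21/977 ≈ 0.021494.
d = −(3/4) ln(1 − 4p/3) = −0.75 ln(1 − 0.028659) = −0.75 ln(0.971341)
  = −0.75 × (-0.029078) = 0.021809 substitutions/site.
Under a molecular clock d = 2μt, so t = d/(2μ) = 0.021809 / (2 × 0.0195) = 0.56 Myr.

0.56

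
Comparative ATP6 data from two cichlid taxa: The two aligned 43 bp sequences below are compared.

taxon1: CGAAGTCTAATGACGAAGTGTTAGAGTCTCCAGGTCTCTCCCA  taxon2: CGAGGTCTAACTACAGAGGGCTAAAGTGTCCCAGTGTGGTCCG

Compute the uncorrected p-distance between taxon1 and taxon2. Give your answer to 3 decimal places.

0.372

The sequences differ at 16 of 43 positions.
p = 16/43 = 0.372093… ≈ 0.372 (to 3 d.p.).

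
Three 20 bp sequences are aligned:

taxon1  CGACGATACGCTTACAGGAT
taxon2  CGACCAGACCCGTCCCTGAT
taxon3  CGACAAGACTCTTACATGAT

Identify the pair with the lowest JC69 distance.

taxon1–taxon2: 7/20 differ, p = 0.350, d = 0.471.
taxon1–taxon3: 4/20 differ, p = 0.200, d = 0.233.
taxon2–taxon3: 5/20 differ, p = 0.250, d = 0.304.
The smallest distance is between taxon1 and taxon3.

taxon1 and taxon3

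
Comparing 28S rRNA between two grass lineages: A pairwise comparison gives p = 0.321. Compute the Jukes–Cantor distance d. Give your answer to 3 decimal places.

0.419

d = −(3/4) ln(1 − 4p/3) = −0.75 ln(1 − 0.428) = −0.75 ln(0.572)
  = −0.75 × (-0.558616) = 0.418962 substitutions/site.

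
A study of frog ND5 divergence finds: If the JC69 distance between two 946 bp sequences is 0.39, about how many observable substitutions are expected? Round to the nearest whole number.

288

Invert JC69: p = (3/4)(1 − e^(−4d/3)) = 0.75 × (1 − e^(-0.52)) = 0.75 × (1 − 0.594521) = 0.304109.
Expected differing sites = pL ≈ 0.304109 × 946 = 287.687114 ≈ 288.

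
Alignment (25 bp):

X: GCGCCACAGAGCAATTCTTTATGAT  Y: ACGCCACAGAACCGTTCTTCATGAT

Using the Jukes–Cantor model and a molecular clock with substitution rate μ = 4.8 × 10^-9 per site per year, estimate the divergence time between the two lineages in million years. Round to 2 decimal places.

The sequences differ at 5 of 25 sites (1, 11, 13, 14, 20), so p = 5/25 = 0.2.
d = −(3/4) ln(1 − 4p/3) = −0.75 ln(1 − 0.266667) = −0.75 ln(0.733333)
  = −0.75 × (-0.310155) = 0.232616 substitutions/site.
Under a molecular clock d = 2μt, so t = d/(2μ) = 0.232616 / (2 × 4.8 × 10^-9) = 24.23 million years.

24.23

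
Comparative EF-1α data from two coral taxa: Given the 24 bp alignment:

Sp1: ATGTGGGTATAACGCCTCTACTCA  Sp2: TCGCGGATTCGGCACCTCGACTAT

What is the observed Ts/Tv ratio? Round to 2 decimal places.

Transitions are A↔G and C↔T; transversions are all other mismatches.
Transitions: 7. Transversions: 5.
R = 7/5 = 1.40.

1.40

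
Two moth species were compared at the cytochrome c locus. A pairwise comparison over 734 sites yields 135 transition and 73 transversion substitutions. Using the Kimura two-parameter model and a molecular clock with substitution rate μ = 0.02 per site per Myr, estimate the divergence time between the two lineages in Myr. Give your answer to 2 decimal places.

9.26

P = 135/734 ≈ 0.183924 and Q = 73/734 ≈ 0.099455.
Under the Kimura two-parameter model, d = −½ ln(1 − 2P − Q) − ¼ ln(1 − 2Q).
1 − 2P − Q = 0.532697, giving −½ ln(0.532697) = 0.314901.
1 − 2Q = 0.80109, giving −¼ ln(0.80109) = 0.055445.
d = 0.314901 + 0.055445 = 0.370346.
Under a molecular clock d = 2μt, so t = d/(2μ) = 0.370346 / (2 × 0.02) = 9.26 Myr.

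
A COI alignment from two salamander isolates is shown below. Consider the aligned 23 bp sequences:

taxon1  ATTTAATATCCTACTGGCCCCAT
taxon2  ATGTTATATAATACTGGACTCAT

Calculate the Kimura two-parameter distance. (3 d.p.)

Of 23 sites, 1 differences are transitions and 5 are transversions, so P = 1/23 ≈ 0.043478 and Q = 5/23 ≈ 0.217391.
Under the Kimura two-parameter model, d = −½ ln(1 − 2P − Q) − ¼ ln(1 − 2Q).
1 − 2P − Q = 0.695653, giving −½ ln(0.695653) = 0.181452.
1 − 2Q = 0.565218, giving −¼ ln(0.565218) = 0.142636.
d = 0.181452 + 0.142636 = 0.324088.

0.324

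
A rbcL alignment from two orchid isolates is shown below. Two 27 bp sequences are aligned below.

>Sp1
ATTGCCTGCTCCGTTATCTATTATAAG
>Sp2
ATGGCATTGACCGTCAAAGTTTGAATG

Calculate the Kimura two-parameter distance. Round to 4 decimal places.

Of 27 sites, 2 differences are transitions and 11 are transversions, so P = 2/27 ≈ 0.074074 and Q = 11/27 ≈ 0.407407.
Under the Kimura two-parameter model, d = −½ ln(1 − 2P − Q) − ¼ ln(1 − 2Q).
1 − 2P − Q = 0.444445, giving −½ ln(0.444445) = 0.405464.
1 − 2Q = 0.185186, giving −¼ ln(0.185186) = 0.421599.
d = 0.405464 + 0.421599 = 0.827063.

0.8271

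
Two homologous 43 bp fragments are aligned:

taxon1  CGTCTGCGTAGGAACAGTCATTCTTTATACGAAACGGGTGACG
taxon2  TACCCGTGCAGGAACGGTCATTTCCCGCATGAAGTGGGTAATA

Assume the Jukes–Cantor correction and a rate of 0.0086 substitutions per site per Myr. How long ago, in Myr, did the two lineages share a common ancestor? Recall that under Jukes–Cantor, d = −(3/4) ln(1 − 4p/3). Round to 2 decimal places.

The sequences differ at 19 of 43 sites, so p = 19/43 ≈ 0.44186.
d = −(3/4) ln(1 − 4p/3) = −0.75 ln(1 − 0.589147) = −0.75 ln(0.410853)
  = −0.75 × (-0.889520) = 0.667140 substitutions/site.
Under a molecular clock d = 2μt, so t = d/(2μ) = 0.667140 / (2 × 0.0086) = 38.79 Myr.

38.79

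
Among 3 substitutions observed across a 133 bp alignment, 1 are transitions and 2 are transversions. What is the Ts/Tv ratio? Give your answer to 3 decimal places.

R = 1/2 = 0.500.

0.500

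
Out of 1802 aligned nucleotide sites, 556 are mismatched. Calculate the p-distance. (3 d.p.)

0.309

p = 556/1802 = 0.308546… ≈ 0.309 (to 3 d.p.).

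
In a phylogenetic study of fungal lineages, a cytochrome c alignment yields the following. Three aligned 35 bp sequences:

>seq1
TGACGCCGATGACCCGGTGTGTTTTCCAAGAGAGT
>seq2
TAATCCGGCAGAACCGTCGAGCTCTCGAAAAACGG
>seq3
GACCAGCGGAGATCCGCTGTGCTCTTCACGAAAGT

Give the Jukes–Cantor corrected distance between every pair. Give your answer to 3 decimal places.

seq1–seq2: 17/35 sites differ → p ≈ 0.485714, d = −0.75 ln(1 − 0.647619) = 0.782282 ≈ 0.782.
seq1–seq3: 14/35 sites differ → p = 0.4, d = −0.75 ln(1 − 0.533333) = 0.571605 ≈ 0.572.
seq2–seq3: 17/35 sites differ → p ≈ 0.485714, d = −0.75 ln(1 − 0.647619) = 0.782282 ≈ 0.782.

d(seq1,seq2) = 0.782, d(seq1,seq3) = 0.572, d(seq2,seq3) = 0.782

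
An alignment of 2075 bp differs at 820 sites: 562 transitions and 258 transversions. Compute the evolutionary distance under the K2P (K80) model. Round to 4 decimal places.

0.6198

P = 562/2075 ≈ 0.270843 and Q = 258/2075 ≈ 0.124337.
Under the Kimura two-parameter model, d = −½ ln(1 − 2P − Q) − ¼ ln(1 − 2Q).
1 − 2P − Q = 0.333977, giving −½ ln(0.333977) = 0.548342.
1 − 2Q = 0.751326, giving −¼ ln(0.751326) = 0.071479.
d = 0.548342 + 0.071479 = 0.619821.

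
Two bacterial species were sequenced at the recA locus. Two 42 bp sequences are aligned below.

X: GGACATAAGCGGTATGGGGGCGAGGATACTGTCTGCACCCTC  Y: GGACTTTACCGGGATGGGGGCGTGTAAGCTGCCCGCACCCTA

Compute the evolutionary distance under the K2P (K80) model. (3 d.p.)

Of 42 sites, 3 differences are transitions and 8 are transversions, so P = 3/42 ≈ 0.071429 and Q = 8/42 ≈ 0.190476.
Under the Kimura two-parameter model, d = −½ ln(1 − 2P − Q) − ¼ ln(1 − 2Q).
1 − 2P − Q = 0.666666, giving −½ ln(0.666666) = 0.202733.
1 − 2Q = 0.619048, giving −¼ ln(0.619048) = 0.119893.
d = 0.202733 + 0.119893 = 0.322626.

0.323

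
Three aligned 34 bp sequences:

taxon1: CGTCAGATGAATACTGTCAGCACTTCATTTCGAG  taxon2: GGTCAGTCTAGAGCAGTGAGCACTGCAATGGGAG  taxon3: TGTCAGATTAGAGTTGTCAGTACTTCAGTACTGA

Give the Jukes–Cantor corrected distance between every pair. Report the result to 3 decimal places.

taxon1–taxon2: 13/34 sites differ → p ≈ 0.382353, d = −0.75 ln(1 − 0.509804) = 0.534712 ≈ 0.535.
taxon1–taxon3: 12/34 sites differ → p ≈ 0.352941, d = −0.75 ln(1 − 0.470588) = 0.476991 ≈ 0.477.
taxon2–taxon3: 14/34 sites differ → p ≈ 0.411765, d = −0.75 ln(1 − 0.54902) = 0.597249 ≈ 0.597.

d(taxon1,taxon2) = 0.535, d(taxon1,taxon3) = 0.477, d(taxon2,taxon3) = 0.597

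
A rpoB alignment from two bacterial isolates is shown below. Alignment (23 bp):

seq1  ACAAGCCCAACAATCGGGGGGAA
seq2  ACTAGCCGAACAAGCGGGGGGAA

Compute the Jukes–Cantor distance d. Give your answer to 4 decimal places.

0.1433

The sequences differ at 3 of 23 sites (3, 8, 14), so p = 3/23 ≈ 0.130435.
d = −(3/4) ln(1 − 4p/3) = −0.75 ln(1 − 0.173913) = −0.75 ln(0.826087)
  = −0.75 × (-0.191055) = 0.143291 substitutions/site.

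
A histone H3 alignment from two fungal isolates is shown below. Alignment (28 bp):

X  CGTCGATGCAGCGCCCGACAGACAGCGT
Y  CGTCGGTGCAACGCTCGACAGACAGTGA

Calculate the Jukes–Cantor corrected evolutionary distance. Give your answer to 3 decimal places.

0.204

The sequences differ at 5 of 28 sites (6, 11, 15, 26, 28), so p = 5/28 ≈ 0.178571.
d = −(3/4) ln(1 − 4p/3) = −0.75 ln(1 − 0.238095) = −0.75 ln(0.761905)
  = −0.75 × (-0.271933) = 0.203950 substitutions/site.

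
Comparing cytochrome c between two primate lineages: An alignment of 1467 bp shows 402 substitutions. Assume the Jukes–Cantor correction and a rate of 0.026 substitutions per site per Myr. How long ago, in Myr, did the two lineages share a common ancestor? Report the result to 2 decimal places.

6.56

p = 402/1467 ≈ 0.274029.
d = −(3/4) ln(1 − 4p/3) = −0.75 ln(1 − 0.365372) = −0.75 ln(0.634628)
  = −0.75 × (-0.454716) = 0.341037 substitutions/site.
Under a molecular clock d = 2μt, so t = d/(2μ) = 0.341037 / (2 × 0.026) = 6.56 Myr.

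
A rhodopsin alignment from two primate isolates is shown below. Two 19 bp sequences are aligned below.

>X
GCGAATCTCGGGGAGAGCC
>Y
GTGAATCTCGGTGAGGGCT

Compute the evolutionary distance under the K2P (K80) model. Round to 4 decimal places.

Of 19 sites, 3 differences are transitions and 1 are transversions, so P = 3/19 ≈ 0.157895 and Q = 1/19 ≈ 0.052632.
Under the Kimura two-parameter model, d = −½ ln(1 − 2P − Q) − ¼ ln(1 − 2Q).
1 − 2P − Q = 0.631578, giving −½ ln(0.631578) = 0.229767.
1 − 2Q = 0.894736, giving −¼ ln(0.894736) = 0.027807.
d = 0.229767 + 0.027807 = 0.257574.

0.2576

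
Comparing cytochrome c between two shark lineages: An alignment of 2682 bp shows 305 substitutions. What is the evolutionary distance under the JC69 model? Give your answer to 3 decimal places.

0.123

p = 305/2682 ≈ 0.113721.
d = −(3/4) ln(1 − 4p/3) = −0.75 ln(1 − 0.151628) = −0.75 ln(0.848372)
  = −0.75 × (-0.164436) = 0.123327 substitutions/site.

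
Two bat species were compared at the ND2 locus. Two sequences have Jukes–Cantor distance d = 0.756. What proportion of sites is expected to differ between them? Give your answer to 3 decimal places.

p = (3/4)(1 − e^(−4d/3)) = 0.75 × (1 − e^(-1.008)) = 0.75 × (1 − 0.364948) = 0.476289.

0.476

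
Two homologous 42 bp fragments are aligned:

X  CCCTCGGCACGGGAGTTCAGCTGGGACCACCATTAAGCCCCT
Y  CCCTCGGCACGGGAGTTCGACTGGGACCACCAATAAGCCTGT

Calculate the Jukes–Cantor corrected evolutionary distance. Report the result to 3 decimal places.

0.130

The sequences differ at 5 of 42 sites (19, 20, 33, 40, 41), so p = 5/42 ≈ 0.119048.
d = −(3/4) ln(1 − 4p/3) = −0.75 ln(1 − 0.158731) = −0.75 ln(0.841269)
  = −0.75 × (-0.172844) = 0.129633 substitutions/site.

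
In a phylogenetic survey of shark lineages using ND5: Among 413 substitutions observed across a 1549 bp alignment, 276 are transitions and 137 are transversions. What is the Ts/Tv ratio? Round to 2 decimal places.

2.01

R = 276/137 = 2.014598… ≈ 2.01 (to 2 d.p.).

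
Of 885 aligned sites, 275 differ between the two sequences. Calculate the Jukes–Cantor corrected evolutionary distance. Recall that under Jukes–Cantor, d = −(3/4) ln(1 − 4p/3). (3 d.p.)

p = 275/885 ≈ 0.310734.
d = −(3/4) ln(1 − 4p/3) = −0.75 ln(1 − 0.414312) = −0.75 ln(0.585688)
  = −0.75 × (-0.534968) = 0.401226 substitutions/site.

0.401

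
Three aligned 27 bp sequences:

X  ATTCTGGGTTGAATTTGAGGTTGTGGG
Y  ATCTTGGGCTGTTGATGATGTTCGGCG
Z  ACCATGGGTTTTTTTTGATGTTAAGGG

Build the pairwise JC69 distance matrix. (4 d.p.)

X–Y: 11/27 sites differ → p ≈ 0.407407, d = −0.75 ln(1 − 0.543209) = 0.587647 ≈ 0.5876.
X–Z: 9/27 sites differ → p ≈ 0.333333, d = −0.75 ln(1 − 0.444444) = 0.440839 ≈ 0.4408.
Y–Z: 9/27 sites differ → p ≈ 0.333333, d = −0.75 ln(1 − 0.444444) = 0.440839 ≈ 0.4408.

d(X,Y) = 0.5876, d(X,Z) = 0.4408, d(Y,Z) = 0.4408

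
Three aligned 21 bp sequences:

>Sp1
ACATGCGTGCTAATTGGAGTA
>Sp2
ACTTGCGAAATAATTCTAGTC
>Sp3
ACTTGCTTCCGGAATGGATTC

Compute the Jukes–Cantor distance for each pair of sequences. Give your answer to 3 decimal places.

Sp1–Sp2: 7/21 sites differ → p ≈ 0.333333, d = −0.75 ln(1 − 0.444444) = 0.440839 ≈ 0.441.
Sp1–Sp3: 8/21 sites differ → p ≈ 0.380952, d = −0.75 ln(1 − 0.507936) = 0.531860 ≈ 0.532.
Sp2–Sp3: 10/21 sites differ → p ≈ 0.47619, d = −0.75 ln(1 − 0.63492) = 0.755729 ≈ 0.756.

d(Sp1,Sp2) = 0.441, d(Sp1,Sp3) = 0.532, d(Sp2,Sp3) = 0.756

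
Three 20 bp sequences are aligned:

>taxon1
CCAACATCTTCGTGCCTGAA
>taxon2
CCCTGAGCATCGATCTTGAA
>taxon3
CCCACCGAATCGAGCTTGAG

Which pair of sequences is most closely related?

taxon2 and taxon3

taxon1–taxon2: 8/20 differ, p = 0.400, d = 0.572.
taxon1–taxon3: 8/20 differ, p = 0.400, d = 0.572.
taxon2–taxon3: 6/20 differ, p = 0.300, d = 0.383.
The smallest distance is between taxon2 and taxon3.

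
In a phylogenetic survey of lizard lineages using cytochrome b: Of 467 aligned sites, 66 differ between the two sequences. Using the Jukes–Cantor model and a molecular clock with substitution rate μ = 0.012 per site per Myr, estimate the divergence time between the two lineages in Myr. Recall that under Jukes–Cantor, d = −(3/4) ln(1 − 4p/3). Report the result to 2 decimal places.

p = 66/467 ≈ 0.141328.
d = −(3/4) ln(1 − 4p/3) = −0.75 ln(1 − 0.188437) = −0.75 ln(0.811563)
  = −0.75 × (-0.208793) = 0.156595 substitutions/site.
Under a molecular clock d = 2μt, so t = d/(2μ) = 0.156595 / (2 × 0.012) = 6.52 Myr.

6.52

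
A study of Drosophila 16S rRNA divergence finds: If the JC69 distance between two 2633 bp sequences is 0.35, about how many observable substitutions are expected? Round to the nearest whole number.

Invert JC69: p = (3/4)(1 − e^(−4d/3)) = 0.75 × (1 − e^(-0.466667)) = 0.75 × (1 − 0.627089) = 0.279683.
Expected differing sites = pL ≈ 0.279683 × 2633 = 736.405339 ≈ 736.

736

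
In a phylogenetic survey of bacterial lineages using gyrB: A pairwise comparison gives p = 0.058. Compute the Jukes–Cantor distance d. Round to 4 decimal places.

0.0604

d = −(3/4) ln(1 − 4p/3) = −0.75 ln(1 − 0.077333) = −0.75 ln(0.922667)
  = −0.75 × (-0.080487) = 0.060365 substitutions/site.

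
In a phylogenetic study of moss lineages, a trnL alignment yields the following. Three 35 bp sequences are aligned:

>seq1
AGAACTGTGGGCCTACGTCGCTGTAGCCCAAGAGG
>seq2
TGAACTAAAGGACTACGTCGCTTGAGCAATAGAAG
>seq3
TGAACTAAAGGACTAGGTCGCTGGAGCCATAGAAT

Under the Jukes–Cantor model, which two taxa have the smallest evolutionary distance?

seq1–seq2: 11/35 differ, p = 0.314, d = 0.407.
seq1–seq3: 11/35 differ, p = 0.314, d = 0.407.
seq2–seq3: 4/35 differ, p = 0.114, d = 0.124.
The smallest distance is between seq2 and seq3.

seq2 and seq3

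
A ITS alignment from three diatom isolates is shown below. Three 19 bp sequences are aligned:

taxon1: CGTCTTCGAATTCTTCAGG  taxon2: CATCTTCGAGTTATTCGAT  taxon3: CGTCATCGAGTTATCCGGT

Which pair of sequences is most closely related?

taxon2 and taxon3

taxon1–taxon2: 6/19 differ, p = 0.316, d = 0.410.
taxon1–taxon3: 6/19 differ, p = 0.316, d = 0.410.
taxon2–taxon3: 4/19 differ, p = 0.211, d = 0.247.
The smallest distance is between taxon2 and taxon3.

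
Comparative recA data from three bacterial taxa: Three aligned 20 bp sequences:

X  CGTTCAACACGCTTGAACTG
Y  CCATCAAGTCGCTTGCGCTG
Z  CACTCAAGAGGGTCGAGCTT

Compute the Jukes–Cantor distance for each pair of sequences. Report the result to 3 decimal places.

d(X,Y) = 0.383, d(X,Z) = 0.572, d(Y,Z) = 0.572

X–Y: 6/20 sites differ → p = 0.3, d = −0.75 ln(1 − 0.4) = 0.383119 ≈ 0.383.
X–Z: 8/20 sites differ → p = 0.4, d = −0.75 ln(1 − 0.533333) = 0.571605 ≈ 0.572.
Y–Z: 8/20 sites differ → p = 0.4, d = −0.75 ln(1 − 0.533333) = 0.571605 ≈ 0.572.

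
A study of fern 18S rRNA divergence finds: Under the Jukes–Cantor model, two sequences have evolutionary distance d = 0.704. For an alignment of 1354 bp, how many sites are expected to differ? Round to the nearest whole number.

618

Invert JC69: p = (3/4)(1 − e^(−4d/3)) = 0.75 × (1 − e^(-0.938667)) = 0.75 × (1 − 0.391149) = 0.456638.
Expected differing sites = pL ≈ 0.456638 × 1354 = 618.287852 ≈ 618.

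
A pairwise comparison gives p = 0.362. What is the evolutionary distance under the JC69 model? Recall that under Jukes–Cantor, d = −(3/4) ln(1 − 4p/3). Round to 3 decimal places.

0.494

d = −(3/4) ln(1 − 4p/3) = −0.75 ln(1 − 0.482667) = −0.75 ln(0.517333)
  = −0.75 × (-0.659069) = 0.494302 substitutions/site.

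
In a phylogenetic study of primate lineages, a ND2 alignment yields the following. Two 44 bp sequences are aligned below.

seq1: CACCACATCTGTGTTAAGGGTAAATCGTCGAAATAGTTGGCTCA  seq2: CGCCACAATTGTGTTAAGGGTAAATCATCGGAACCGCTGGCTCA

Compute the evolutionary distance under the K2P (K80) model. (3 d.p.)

0.215

Of 44 sites, 6 differences are transitions and 2 are transversions, so P = 6/44 ≈ 0.136364 and Q = 2/44 ≈ 0.045455.
Under the Kimura two-parameter model, d = −½ ln(1 − 2P − Q) − ¼ ln(1 − 2Q).
1 − 2P − Q = 0.681817, giving −½ ln(0.681817) = 0.191497.
1 − 2Q = 0.90909, giving −¼ ln(0.90909) = 0.023828.
d = 0.191497 + 0.023828 = 0.215325.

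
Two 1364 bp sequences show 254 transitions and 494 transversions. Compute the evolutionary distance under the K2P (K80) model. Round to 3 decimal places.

P = 254/1364 ≈ 0.186217 and Q = 494/1364 ≈ 0.36217.
Under the Kimura two-parameter model, d = −½ ln(1 − 2P − Q) − ¼ ln(1 − 2Q).
1 − 2P − Q = 0.265396, giving −½ ln(0.265396) = 0.663266.
1 − 2Q = 0.27566, giving −¼ ln(0.27566) = 0.322147.
d = 0.663266 + 0.322147 = 0.985413.

0.985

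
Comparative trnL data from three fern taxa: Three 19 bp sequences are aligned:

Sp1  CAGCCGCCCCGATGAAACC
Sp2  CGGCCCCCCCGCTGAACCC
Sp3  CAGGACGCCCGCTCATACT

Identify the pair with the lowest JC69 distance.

Sp1–Sp2: 4/19 differ, p = 0.211, d = 0.247.
Sp1–Sp3: 8/19 differ, p = 0.421, d = 0.618.
Sp2–Sp3: 8/19 differ, p = 0.421, d = 0.618.
The smallest distance is between Sp1 and Sp2.

Sp1 and Sp2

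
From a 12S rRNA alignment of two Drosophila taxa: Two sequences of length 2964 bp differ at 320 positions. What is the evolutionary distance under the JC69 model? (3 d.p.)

p = 320/2964 ≈ 0.107962.
d = −(3/4) ln(1 − 4p/3) = −0.75 ln(1 − 0.143949) = −0.75 ln(0.856051)
  = −0.75 × (-0.155425) = 0.116569 substitutions/site.

0.117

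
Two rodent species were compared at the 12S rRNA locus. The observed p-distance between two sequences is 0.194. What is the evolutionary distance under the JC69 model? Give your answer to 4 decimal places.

0.2245

d = −(3/4) ln(1 − 4p/3) = −0.75 ln(1 − 0.258667) = −0.75 ln(0.741333)
  = −0.75 × (-0.299305) = 0.224479 substitutions/site.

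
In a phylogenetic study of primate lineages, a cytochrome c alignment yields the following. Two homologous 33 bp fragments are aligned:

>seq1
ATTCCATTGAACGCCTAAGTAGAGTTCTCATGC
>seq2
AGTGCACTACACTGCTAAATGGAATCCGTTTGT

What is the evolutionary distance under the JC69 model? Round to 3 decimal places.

The sequences differ at 15 of 33 sites, so p = 15/33 ≈ 0.454545.
d = −(3/4) ln(1 − 4p/3) = −0.75 ln(1 − 0.60606) = −0.75 ln(0.39394)
  = −0.75 × (-0.931557) = 0.698668 substitutions/site.

0.699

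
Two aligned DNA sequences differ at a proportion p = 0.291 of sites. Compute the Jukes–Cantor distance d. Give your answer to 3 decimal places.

0.368

d = −(3/4) ln(1 − 4p/3) = −0.75 ln(1 − 0.388) = −0.75 ln(0.612)
  = −0.75 × (-0.491023) = 0.368267 substitutions/site.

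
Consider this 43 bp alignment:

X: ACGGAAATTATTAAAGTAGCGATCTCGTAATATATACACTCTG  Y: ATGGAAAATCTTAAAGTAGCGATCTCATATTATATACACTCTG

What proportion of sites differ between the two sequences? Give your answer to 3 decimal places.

The sequences differ at 5 of 43 positions (sites 2, 8, 10, 27, 30).
p = 5/43 = 0.116279… ≈ 0.116 (to 3 d.p.).

0.116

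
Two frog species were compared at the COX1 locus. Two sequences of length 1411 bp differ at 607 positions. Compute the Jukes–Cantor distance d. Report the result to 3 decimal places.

p = 607/1411 ≈ 0.430191.
d = −(3/4) ln(1 − 4p/3) = −0.75 ln(1 − 0.573588) = −0.75 ln(0.426412)
  = −0.75 × (-0.852349) = 0.639262 substitutions/site.

0.639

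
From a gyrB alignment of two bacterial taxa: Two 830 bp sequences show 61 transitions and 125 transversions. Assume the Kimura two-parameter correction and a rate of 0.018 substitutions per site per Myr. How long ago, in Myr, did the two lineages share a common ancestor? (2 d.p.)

7.39

P = 61/830 ≈ 0.073494 and Q = 125/830 ≈ 0.150602.
Under the Kimura two-parameter model, d = −½ ln(1 − 2P − Q) − ¼ ln(1 − 2Q).
1 − 2P − Q = 0.70241, giving −½ ln(0.70241) = 0.176619.
1 − 2Q = 0.698796, giving −¼ ln(0.698796) = 0.089599.
d = 0.176619 + 0.089599 = 0.266218.
Under a molecular clock d = 2μt, so t = d/(2μ) = 0.266218 / (2 × 0.018) = 7.39 Myr.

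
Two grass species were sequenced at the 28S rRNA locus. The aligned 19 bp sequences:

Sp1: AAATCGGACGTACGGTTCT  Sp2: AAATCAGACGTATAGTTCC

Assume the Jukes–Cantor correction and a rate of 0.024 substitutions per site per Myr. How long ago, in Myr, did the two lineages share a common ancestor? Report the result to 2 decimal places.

The sequences differ at 4 of 19 sites (6, 13, 14, 19), so p = 4/19 ≈ 0.210526.
d = −(3/4) ln(1 − 4p/3) = −0.75 ln(1 − 0.280701) = −0.75 ln(0.719299)
  = −0.75 × (-0.329478) = 0.247109 substitutions/site.
Under a molecular clock d = 2μt, so t = d/(2μ) = 0.247109 / (2 × 0.024) = 5.15 Myr.

5.15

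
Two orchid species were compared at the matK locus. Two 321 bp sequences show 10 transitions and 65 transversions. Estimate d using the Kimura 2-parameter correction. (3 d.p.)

0.284

P = 10/321 ≈ 0.031153 and Q = 65/321 ≈ 0.202492.
Under the Kimura two-parameter model, d = −½ ln(1 − 2P − Q) − ¼ ln(1 − 2Q).
1 − 2P − Q = 0.735202, giving −½ ln(0.735202) = 0.153805.
1 − 2Q = 0.595016, giving −¼ ln(0.595016) = 0.129792.
d = 0.153805 + 0.129792 = 0.283597.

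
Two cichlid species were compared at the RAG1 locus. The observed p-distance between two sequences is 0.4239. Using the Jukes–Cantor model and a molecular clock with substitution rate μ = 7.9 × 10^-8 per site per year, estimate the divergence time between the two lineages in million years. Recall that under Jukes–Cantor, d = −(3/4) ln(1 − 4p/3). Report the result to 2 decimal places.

d = −(3/4) ln(1 − 4p/3) = −0.75 ln(1 − 0.5652) = −0.75 ln(0.4348)
  = −0.75 × (-0.832869) = 0.624652 substitutions/site.
Under a molecular clock d = 2μt, so t = d/(2μ) = 0.624652 / (2 × 7.9 × 10^-8) = 3.95 million years.

3.95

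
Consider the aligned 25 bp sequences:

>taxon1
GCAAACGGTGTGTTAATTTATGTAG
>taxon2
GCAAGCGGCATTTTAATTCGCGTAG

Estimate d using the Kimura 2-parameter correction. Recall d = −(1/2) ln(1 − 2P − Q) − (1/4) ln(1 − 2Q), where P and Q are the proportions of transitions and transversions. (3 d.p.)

0.388

Of 25 sites, 6 differences are transitions and 1 are transversions, so P = 6/25 = 0.24 and Q = 1/25 = 0.04.
Under the Kimura two-parameter model, d = −½ ln(1 − 2P − Q) − ¼ ln(1 − 2Q).
1 − 2P − Q = 0.48, giving −½ ln(0.48) = 0.366985.
1 − 2Q = 0.92, giving −¼ ln(0.92) = 0.020845.
d = 0.366985 + 0.020845 = 0.387830.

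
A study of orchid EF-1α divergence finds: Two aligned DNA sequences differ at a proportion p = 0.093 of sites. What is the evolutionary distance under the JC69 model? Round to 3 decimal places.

d = −(3/4) ln(1 − 4p/3) = −0.75 ln(1 − 0.124) = −0.75 ln(0.876)
  = −0.75 × (-0.132389) = 0.099292 substitutions/site.

0.099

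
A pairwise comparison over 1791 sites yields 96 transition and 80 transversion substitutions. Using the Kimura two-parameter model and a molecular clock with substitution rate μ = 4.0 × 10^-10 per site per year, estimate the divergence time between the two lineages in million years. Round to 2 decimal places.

P = 96/1791 ≈ 0.053601 and Q = 80/1791 ≈ 0.044668.
Under the Kimura two-parameter model, d = −½ ln(1 − 2P − Q) − ¼ ln(1 − 2Q).
1 − 2P − Q = 0.84813, giving −½ ln(0.84813) = 0.082361.
1 − 2Q = 0.910664, giving −¼ ln(0.910664) = 0.023395.
d = 0.082361 + 0.023395 = 0.105756.
Under a molecular clock d = 2μt, so t = d/(2μ) = 0.105756 / (2 × 4.0 × 10^-10) = 132.20 million years.

132.20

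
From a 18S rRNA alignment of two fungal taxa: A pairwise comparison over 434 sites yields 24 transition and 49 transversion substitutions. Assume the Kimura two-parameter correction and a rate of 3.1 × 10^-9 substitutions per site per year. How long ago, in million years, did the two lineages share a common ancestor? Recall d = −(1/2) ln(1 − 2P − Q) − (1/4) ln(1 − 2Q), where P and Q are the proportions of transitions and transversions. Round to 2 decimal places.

P = 24/434 ≈ 0.0553 and Q = 49/434 ≈ 0.112903.
Under the Kimura two-parameter model, d = −½ ln(1 − 2P − Q) − ¼ ln(1 − 2Q).
1 − 2P − Q = 0.776497, giving −½ ln(0.776497) = 0.126481.
1 − 2Q = 0.774194, giving −¼ ln(0.774194) = 0.063983.
d = 0.126481 + 0.063983 = 0.190464.
Under a molecular clock d = 2μt, so t = d/(2μ) = 0.190464 / (2 × 3.1 × 10^-9) = 30.72 million years.

30.72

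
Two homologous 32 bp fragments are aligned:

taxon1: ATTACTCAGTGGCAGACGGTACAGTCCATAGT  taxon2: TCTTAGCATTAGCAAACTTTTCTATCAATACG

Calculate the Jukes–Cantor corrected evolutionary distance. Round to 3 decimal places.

0.824

The sequences differ at 16 of 32 sites, so p = 16/32 = 0.5.
d = −(3/4) ln(1 − 4p/3) = −0.75 ln(1 − 0.666667) = −0.75 ln(0.333333)
  = −0.75 × (-1.098613) = 0.823960 substitutions/site.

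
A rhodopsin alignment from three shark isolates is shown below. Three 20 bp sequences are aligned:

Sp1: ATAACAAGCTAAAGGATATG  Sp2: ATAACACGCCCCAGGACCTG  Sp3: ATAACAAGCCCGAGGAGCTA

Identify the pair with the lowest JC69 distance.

Sp2 and Sp3

Sp1–Sp2: 6/20 differ, p = 0.300, d = 0.383.
Sp1–Sp3: 6/20 differ, p = 0.300, d = 0.383.
Sp2–Sp3: 4/20 differ, p = 0.200, d = 0.233.
The smallest distance is between Sp2 and Sp3.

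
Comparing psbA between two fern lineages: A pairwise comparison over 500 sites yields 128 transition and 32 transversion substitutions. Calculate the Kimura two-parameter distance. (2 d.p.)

P = 128/500 = 0.256 and Q = 32/500 = 0.064.
Under the Kimura two-parameter model, d = −½ ln(1 − 2P − Q) − ¼ ln(1 − 2Q).
1 − 2P − Q = 0.424, giving −½ ln(0.424) = 0.429011.
1 − 2Q = 0.872, giving −¼ ln(0.872) = 0.034241.
d = 0.429011 + 0.034241 = 0.463252.

0.46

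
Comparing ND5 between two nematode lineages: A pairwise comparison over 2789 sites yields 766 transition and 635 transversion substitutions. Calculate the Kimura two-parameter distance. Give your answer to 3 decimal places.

P = 766/2789 ≈ 0.27465 and Q = 635/2789 ≈ 0.22768.
Under the Kimura two-parameter model, d = −½ ln(1 − 2P − Q) − ¼ ln(1 − 2Q).
1 − 2P − Q = 0.22302, giving −½ ln(0.22302) = 0.750247.
1 − 2Q = 0.54464, giving −¼ ln(0.54464) = 0.151908.
d = 0.750247 + 0.151908 = 0.902155.

0.902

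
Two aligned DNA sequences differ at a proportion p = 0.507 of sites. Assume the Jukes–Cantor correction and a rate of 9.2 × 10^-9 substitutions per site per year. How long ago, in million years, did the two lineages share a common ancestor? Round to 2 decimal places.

d = −(3/4) ln(1 − 4p/3) = −0.75 ln(1 − 0.676) = −0.75 ln(0.324)
  = −0.75 × (-1.127012) = 0.845259 substitutions/site.
Under a molecular clock d = 2μt, so t = d/(2μ) = 0.845259 / (2 × 9.2 × 10^-9) = 45.94 million years.

45.94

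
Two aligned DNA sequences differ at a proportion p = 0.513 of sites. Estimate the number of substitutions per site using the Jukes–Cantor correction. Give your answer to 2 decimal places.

d = −(3/4) ln(1 − 4p/3) = −0.75 ln(1 − 0.684) = −0.75 ln(0.316)
  = −0.75 × (-1.152013) = 0.864010 substitutions/site.

0.86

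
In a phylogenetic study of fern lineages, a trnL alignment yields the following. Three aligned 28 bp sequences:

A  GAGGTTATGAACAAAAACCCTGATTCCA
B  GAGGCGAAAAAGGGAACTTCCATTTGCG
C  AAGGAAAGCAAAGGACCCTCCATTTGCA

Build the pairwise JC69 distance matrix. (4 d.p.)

A–B: 15/28 sites differ → p ≈ 0.535714, d = −0.75 ln(1 − 0.714285) = 0.939570 ≈ 0.9396.
A–C: 15/28 sites differ → p ≈ 0.535714, d = −0.75 ln(1 − 0.714285) = 0.939570 ≈ 0.9396.
B–C: 9/28 sites differ → p ≈ 0.321429, d = −0.75 ln(1 − 0.428572) = 0.419713 ≈ 0.4197.

d(A,B) = 0.9396, d(A,C) = 0.9396, d(B,C) = 0.4197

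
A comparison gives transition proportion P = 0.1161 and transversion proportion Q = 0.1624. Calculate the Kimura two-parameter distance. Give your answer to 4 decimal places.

0.3491

Under the Kimura two-parameter model, d = −½ ln(1 − 2P − Q) − ¼ ln(1 − 2Q).
1 − 2P − Q = 0.6054, giving −½ ln(0.6054) = 0.250933.
1 − 2Q = 0.6752, giving −¼ ln(0.6752) = 0.098187.
d = 0.250933 + 0.098187 = 0.349120.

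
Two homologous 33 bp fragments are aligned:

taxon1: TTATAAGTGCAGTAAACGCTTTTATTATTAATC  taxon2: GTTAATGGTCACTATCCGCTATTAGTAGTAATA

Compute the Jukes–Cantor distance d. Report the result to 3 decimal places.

The sequences differ at 13 of 33 sites, so p = 13/33 ≈ 0.393939.
d = −(3/4) ln(1 − 4p/3) = −0.75 ln(1 − 0.525252) = −0.75 ln(0.474748)
  = −0.75 × (-0.744971) = 0.558728 substitutions/site.

0.559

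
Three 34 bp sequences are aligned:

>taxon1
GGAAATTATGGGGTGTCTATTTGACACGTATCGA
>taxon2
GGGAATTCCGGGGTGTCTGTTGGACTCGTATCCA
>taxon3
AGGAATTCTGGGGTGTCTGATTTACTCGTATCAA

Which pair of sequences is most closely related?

taxon2 and taxon3

taxon1–taxon2: 7/34 differ, p = 0.206, d = 0.241.
taxon1–taxon3: 8/34 differ, p = 0.235, d = 0.282.
taxon2–taxon3: 6/34 differ, p = 0.176, d = 0.201.
The smallest distance is between taxon2 and taxon3.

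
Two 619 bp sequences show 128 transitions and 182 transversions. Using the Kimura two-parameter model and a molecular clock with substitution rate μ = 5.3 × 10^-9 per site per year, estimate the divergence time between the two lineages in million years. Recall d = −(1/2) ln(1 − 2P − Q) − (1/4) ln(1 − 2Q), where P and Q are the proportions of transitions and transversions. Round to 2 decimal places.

P = 128/619 ≈ 0.206785 and Q = 182/619 ≈ 0.294023.
Under the Kimura two-parameter model, d = −½ ln(1 − 2P − Q) − ¼ ln(1 − 2Q).
1 − 2P − Q = 0.292407, giving −½ ln(0.292407) = 0.614804.
1 − 2Q = 0.411954, giving −¼ ln(0.411954) = 0.221711.
d = 0.614804 + 0.221711 = 0.836515.
Under a molecular clock d = 2μt, so t = d/(2μ) = 0.836515 / (2 × 5.3 × 10^-9) = 78.92 million years.

78.92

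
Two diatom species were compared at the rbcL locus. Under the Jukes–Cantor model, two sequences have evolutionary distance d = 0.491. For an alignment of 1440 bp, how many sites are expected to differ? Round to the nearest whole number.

Invert JC69: p = (3/4)(1 − e^(−4d/3)) = 0.75 × (1 − e^(-0.654667)) = 0.75 × (1 − 0.519615) = 0.360289.
Expected differing sites = pL ≈ 0.360289 × 1440 = 518.81616 ≈ 519.

519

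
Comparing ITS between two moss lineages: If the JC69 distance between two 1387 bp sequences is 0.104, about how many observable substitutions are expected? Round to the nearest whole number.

Invert JC69: p = (3/4)(1 − e^(−4d/3)) = 0.75 × (1 − e^(-0.138667)) = 0.75 × (1 − 0.870518) = 0.097112.
Expected differing sites = pL ≈ 0.097112 × 1387 = 134.694344 ≈ 135.

135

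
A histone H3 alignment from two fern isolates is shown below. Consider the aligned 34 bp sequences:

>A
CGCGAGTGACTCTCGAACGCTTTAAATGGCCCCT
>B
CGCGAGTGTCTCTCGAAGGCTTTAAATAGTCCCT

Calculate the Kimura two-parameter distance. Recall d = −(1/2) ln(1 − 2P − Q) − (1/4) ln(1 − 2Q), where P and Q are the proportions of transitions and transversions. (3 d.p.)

0.128

Of 34 sites, 2 differences are transitions and 2 are transversions, so P = 2/34 ≈ 0.058824 and Q = 2/34 ≈ 0.058824.
Under the Kimura two-parameter model, d = −½ ln(1 − 2P − Q) − ¼ ln(1 − 2Q).
1 − 2P − Q = 0.823528, giving −½ ln(0.823528) = 0.097079.
1 − 2Q = 0.882352, giving −¼ ln(0.882352) = 0.031291.
d = 0.097079 + 0.031291 = 0.128370.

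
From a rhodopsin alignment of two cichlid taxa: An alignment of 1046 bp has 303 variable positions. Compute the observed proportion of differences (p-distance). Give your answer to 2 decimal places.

0.29

p = 303/1046 = 0.289674… ≈ 0.29 (to 2 d.p.).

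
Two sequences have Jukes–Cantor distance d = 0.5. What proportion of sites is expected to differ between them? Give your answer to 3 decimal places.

0.365

p = (3/4)(1 − e^(−4d/3)) = 0.75 × (1 − e^(-0.666667)) = 0.75 × (1 − 0.513417) = 0.364937.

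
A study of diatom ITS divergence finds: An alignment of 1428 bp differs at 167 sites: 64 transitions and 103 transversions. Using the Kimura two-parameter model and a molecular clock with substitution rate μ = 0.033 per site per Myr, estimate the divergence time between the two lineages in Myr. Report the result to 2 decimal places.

1.93

P = 64/1428 ≈ 0.044818 and Q = 103/1428 ≈ 0.072129.
Under the Kimura two-parameter model, d = −½ ln(1 − 2P − Q) − ¼ ln(1 − 2Q).
1 − 2P − Q = 0.838235, giving −½ ln(0.838235) = 0.088228.
1 − 2Q = 0.855742, giving −¼ ln(0.855742) = 0.038947.
d = 0.088228 + 0.038947 = 0.127175.
Under a molecular clock d = 2μt, so t = d/(2μ) = 0.127175 / (2 × 0.033) = 1.93 Myr.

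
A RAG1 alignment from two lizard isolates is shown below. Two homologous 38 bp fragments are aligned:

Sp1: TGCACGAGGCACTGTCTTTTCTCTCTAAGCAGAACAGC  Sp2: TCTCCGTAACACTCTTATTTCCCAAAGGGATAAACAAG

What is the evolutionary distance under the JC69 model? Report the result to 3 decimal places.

The sequences differ at 20 of 38 sites, so p = 20/38 ≈ 0.526316.
d = −(3/4) ln(1 − 4p/3) = −0.75 ln(1 − 0.701755) = −0.75 ln(0.298245)
  = −0.75 × (-1.209840) = 0.907380 substitutions/site.

0.907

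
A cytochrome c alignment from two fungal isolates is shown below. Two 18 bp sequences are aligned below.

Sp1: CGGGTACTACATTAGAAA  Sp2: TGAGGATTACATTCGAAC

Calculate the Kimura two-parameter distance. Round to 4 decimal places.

Of 18 sites, 3 differences are transitions and 3 are transversions, so P = 3/18 ≈ 0.166667 and Q = 3/18 ≈ 0.166667.
Under the Kimura two-parameter model, d = −½ ln(1 − 2P − Q) − ¼ ln(1 − 2Q).
1 − 2P − Q = 0.499999, giving −½ ln(0.499999) = 0.346575.
1 − 2Q = 0.666666, giving −¼ ln(0.666666) = 0.101367.
d = 0.346575 + 0.101367 = 0.447942.

0.4479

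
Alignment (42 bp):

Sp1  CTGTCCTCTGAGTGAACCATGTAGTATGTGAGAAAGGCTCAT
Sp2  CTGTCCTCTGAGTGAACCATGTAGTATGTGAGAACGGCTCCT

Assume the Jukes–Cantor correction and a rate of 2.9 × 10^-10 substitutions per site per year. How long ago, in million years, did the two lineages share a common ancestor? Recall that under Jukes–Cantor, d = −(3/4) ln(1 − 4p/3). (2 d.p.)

The sequences differ at 2 of 42 sites (35, 41), so p = 2/42 ≈ 0.047619.
d = −(3/4) ln(1 − 4p/3) = −0.75 ln(1 − 0.063492) = −0.75 ln(0.936508)
  = −0.75 × (-0.065597) = 0.049198 substitutions/site.
Under a molecular clock d = 2μt, so t = d/(2μ) = 0.049198 / (2 × 2.9 × 10^-10) = 84.82 million years.

84.82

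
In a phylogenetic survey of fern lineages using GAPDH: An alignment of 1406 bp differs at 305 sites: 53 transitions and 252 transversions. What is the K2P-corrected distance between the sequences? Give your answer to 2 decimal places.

P = 53/1406 ≈ 0.037696 and Q = 252/1406 ≈ 0.179232.
Under the Kimura two-parameter model, d = −½ ln(1 − 2P − Q) − ¼ ln(1 − 2Q).
1 − 2P − Q = 0.745376, giving −½ ln(0.745376) = 0.146933.
1 − 2Q = 0.641536, giving −¼ ln(0.641536) = 0.110972.
d = 0.146933 + 0.110972 = 0.257905.

0.26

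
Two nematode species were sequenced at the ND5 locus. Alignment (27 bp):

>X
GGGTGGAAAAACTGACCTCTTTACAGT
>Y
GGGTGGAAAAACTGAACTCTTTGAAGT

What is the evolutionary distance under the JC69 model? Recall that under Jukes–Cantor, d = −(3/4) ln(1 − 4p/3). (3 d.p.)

0.120

The sequences differ at 3 of 27 sites (16, 23, 24), so p = 3/27 ≈ 0.111111.
d = −(3/4) ln(1 − 4p/3) = −0.75 ln(1 − 0.148148) = −0.75 ln(0.851852)
  = −0.75 × (-0.160342) = 0.120257 substitutions/site.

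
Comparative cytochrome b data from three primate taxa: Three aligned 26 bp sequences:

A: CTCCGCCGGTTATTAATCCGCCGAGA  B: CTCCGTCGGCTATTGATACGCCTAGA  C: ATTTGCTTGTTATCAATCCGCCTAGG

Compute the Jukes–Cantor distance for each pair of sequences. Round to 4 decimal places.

A–B: 5/26 sites differ → p ≈ 0.192308, d = −0.75 ln(1 − 0.256411) = 0.222200 ≈ 0.2222.
A–C: 8/26 sites differ → p ≈ 0.307692, d = −0.75 ln(1 − 0.410256) = 0.396050 ≈ 0.3961.
B–C: 11/26 sites differ → p ≈ 0.423077, d = −0.75 ln(1 − 0.564103) = 0.622762 ≈ 0.6228.

d(A,B) = 0.2222, d(A,C) = 0.3961, d(B,C) = 0.6228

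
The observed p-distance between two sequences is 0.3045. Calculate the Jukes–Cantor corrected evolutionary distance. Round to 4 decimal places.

d = −(3/4) ln(1 − 4p/3) = −0.75 ln(1 − 0.406) = −0.75 ln(0.594)
  = −0.75 × (-0.520876) = 0.390657 substitutions/site.

0.3907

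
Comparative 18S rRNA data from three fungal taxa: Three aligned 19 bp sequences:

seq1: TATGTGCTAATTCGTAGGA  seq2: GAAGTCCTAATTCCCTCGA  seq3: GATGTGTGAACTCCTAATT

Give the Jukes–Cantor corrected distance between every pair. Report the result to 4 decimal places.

d(seq1,seq2) = 0.5068, d(seq1,seq3) = 0.6181, d(seq2,seq3) = 0.9074

seq1–seq2: 7/19 sites differ → p ≈ 0.368421, d = −0.75 ln(1 − 0.491228) = 0.506816 ≈ 0.5068.
seq1–seq3: 8/19 sites differ → p ≈ 0.421053, d = −0.75 ln(1 − 0.561404) = 0.618132 ≈ 0.6181.
seq2–seq3: 10/19 sites differ → p ≈ 0.526316, d = −0.75 ln(1 − 0.701755) = 0.907380 ≈ 0.9074.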